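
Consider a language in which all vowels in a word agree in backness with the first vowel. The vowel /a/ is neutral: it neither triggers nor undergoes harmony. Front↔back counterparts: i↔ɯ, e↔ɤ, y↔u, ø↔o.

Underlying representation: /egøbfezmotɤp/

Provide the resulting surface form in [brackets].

[egøbfezmøtep]

/o/ harmonizes with /e/ ([-back]) → [ø]
/ɤ/ harmonizes with /e/ ([-back]) → [e]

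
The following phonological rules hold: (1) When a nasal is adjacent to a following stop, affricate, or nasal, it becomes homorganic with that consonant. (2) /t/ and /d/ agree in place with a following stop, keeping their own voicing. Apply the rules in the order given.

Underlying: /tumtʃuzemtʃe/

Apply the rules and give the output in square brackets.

[tuɲtʃuzeɲtʃe]

Rule 1: /m/ before /tʃ/ (palatal) → [ɲ]
Rule 1: /m/ before /tʃ/ (palatal) → [ɲ]
After rule 1: tuɲtʃuzeɲtʃe
Rule 2: no segment meets the rule's conditions; no change.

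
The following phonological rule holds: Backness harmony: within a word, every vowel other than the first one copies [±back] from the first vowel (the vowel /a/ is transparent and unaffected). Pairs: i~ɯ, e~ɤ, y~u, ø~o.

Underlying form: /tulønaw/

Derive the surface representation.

[tulonaw]

/ø/ harmonizes with /u/ ([+back]) → [o]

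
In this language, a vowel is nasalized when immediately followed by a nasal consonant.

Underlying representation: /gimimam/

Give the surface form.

[gĩmĩmãm]

/i/ before nasal /m/ → [ĩ]
/i/ before nasal /m/ → [ĩ]
/a/ before nasal /m/ → [ã]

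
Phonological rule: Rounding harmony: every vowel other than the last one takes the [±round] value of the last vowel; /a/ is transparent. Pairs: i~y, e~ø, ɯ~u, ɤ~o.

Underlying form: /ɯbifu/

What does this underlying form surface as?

/ɯ/ harmonizes with /u/ ([+round]) → [u]
/i/ harmonizes with /u/ ([+round]) → [y]

[ubyfu]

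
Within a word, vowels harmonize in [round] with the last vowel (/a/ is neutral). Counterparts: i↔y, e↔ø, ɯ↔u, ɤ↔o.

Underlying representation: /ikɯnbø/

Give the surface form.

[ykunbø]

/i/ harmonizes with /ø/ ([+round]) → [y]
/ɯ/ harmonizes with /ø/ ([+round]) → [u]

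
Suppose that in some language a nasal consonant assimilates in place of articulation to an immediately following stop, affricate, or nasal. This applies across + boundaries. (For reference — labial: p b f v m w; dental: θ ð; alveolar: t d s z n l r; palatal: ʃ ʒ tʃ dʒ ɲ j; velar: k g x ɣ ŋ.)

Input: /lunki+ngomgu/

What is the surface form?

[luŋki+ŋgoŋgu]

/n/ before /k/ (velar) → [ŋ]
/n/ before /g/ (velar) → [ŋ]
/m/ before /g/ (velar) → [ŋ]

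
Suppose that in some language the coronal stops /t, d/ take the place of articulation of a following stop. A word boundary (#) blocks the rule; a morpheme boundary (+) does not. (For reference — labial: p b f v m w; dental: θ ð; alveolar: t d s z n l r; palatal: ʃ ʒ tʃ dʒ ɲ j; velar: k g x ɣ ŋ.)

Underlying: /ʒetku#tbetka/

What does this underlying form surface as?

[ʒekku#pbekka]

/t/ before /k/ (velar) → [k]
/t/ before /b/ (labial) → [p]
/t/ before /k/ (velar) → [k]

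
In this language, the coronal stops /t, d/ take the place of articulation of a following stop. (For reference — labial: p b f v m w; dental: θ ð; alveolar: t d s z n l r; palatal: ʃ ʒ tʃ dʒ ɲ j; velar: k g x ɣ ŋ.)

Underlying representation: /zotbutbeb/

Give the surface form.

[zopbupbeb]

/t/ before /b/ (labial) → [p]
/t/ before /b/ (labial) → [p]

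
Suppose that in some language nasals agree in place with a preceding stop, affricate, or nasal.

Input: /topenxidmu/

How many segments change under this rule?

1

/m/ after /d/ (alveolar) → [n]
1 segment changes.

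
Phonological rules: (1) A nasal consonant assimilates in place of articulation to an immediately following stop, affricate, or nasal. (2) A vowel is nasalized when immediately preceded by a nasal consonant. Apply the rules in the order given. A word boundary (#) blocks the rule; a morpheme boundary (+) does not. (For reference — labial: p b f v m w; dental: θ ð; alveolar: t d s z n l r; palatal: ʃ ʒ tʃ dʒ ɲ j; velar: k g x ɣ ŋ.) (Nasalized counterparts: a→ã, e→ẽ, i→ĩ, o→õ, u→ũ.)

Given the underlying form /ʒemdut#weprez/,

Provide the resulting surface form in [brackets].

Rule 1: /m/ before /d/ (alveolar) → [n]
After rule 1: ʒendut#weprez
Rule 2: no segment meets the rule's conditions; no change.

[ʒendut#weprez]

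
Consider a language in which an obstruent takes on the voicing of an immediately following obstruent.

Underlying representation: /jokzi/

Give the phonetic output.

[jogzi]

/k/ before /z/ (voiced) → [g]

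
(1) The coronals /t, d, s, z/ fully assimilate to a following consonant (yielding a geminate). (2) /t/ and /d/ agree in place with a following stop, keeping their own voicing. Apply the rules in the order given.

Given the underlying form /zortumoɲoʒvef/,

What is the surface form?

Rule 1: no segment meets the rule's conditions; no change.
After rule 1: zortumoɲoʒvef
Rule 2: no segment meets the rule's conditions; no change.

[zortumoɲoʒvef]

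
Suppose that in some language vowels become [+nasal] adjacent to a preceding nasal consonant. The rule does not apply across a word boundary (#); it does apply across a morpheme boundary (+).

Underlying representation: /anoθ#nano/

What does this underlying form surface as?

/o/ after nasal /n/ → [õ]
/a/ after nasal /n/ → [ã]
/o/ after nasal /n/ → [õ]

[anõθ#nãnõ]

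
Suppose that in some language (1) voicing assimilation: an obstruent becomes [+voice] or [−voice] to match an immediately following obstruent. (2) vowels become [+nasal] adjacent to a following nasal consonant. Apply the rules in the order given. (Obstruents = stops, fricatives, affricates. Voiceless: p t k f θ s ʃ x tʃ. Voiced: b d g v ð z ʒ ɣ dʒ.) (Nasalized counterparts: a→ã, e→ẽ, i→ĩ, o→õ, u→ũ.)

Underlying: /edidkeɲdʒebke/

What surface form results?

[editkẽɲdʒepke]

Rule 1: /d/ before /k/ (voiceless) → [t]
Rule 1: /b/ before /k/ (voiceless) → [p]
After rule 1: editkeɲdʒepke
Rule 2: /e/ before nasal /ɲ/ → [ẽ]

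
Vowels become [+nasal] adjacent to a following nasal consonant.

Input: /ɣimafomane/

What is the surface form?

[ɣĩmafõmãne]

/i/ before nasal /m/ → [ĩ]
/o/ before nasal /m/ → [õ]
/a/ before nasal /n/ → [ã]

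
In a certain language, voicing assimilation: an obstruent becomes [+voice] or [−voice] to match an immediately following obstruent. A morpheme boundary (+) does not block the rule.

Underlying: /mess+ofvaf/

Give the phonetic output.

/f/ before /v/ (voiced) → [v]

[mess+ovvaf]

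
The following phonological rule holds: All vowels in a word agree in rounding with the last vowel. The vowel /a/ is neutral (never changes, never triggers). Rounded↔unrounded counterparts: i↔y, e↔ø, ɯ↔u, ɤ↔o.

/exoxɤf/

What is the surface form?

[exɤxɤf]

/o/ harmonizes with /ɤ/ ([-round]) → [ɤ]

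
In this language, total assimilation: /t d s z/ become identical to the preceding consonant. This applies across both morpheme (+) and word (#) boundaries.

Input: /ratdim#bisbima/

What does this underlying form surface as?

/d/ after /t/ → [t] (total assimilation)

[rattim#bisbima]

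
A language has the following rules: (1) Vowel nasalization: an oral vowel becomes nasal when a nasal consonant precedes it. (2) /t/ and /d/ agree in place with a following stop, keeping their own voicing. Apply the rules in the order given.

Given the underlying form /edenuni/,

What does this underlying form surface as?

[edenũnĩ]

Rule 1: /u/ after nasal /n/ → [ũ]
Rule 1: /i/ after nasal /n/ → [ĩ]
After rule 1: edenũnĩ
Rule 2: no segment meets the rule's conditions; no change.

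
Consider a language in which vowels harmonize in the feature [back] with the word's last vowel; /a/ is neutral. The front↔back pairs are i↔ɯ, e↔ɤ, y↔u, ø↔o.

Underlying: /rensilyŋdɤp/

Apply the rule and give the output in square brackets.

/e/ harmonizes with /ɤ/ ([+back]) → [ɤ]
/i/ harmonizes with /ɤ/ ([+back]) → [ɯ]
/y/ harmonizes with /ɤ/ ([+back]) → [u]

[rɤnsɯluŋdɤp]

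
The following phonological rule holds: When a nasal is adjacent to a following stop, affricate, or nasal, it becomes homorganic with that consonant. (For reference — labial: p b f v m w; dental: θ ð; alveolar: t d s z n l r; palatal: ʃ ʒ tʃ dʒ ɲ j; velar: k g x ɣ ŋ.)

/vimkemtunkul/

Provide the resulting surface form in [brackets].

/m/ before /k/ (velar) → [ŋ]
/m/ before /t/ (alveolar) → [n]
/n/ before /k/ (velar) → [ŋ]

[viŋkentuŋkul]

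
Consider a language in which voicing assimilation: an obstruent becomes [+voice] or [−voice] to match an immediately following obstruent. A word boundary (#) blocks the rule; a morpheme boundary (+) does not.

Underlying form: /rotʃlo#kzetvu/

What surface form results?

[rotʃlo#gzedvu]

/k/ before /z/ (voiced) → [g]
/t/ before /v/ (voiced) → [d]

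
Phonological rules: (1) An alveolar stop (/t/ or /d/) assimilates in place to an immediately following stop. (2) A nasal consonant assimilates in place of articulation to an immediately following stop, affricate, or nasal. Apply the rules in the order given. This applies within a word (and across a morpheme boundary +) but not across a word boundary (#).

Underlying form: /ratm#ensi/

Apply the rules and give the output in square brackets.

Rule 1: no segment meets the rule's conditions; no change.
After rule 1: ratm#ensi
Rule 2: no segment meets the rule's conditions; no change.

[ratm#ensi]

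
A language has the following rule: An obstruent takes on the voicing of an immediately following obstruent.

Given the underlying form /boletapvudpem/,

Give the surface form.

/p/ before /v/ (voiced) → [b]
/d/ before /p/ (voiceless) → [t]

[boletabvutpem]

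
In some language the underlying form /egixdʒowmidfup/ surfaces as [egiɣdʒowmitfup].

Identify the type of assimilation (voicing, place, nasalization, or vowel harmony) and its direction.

/x/→[ɣ] /d/→[t].
Each target copies a feature from the following segment, so the direction is regressive.

voicing assimilation, regressive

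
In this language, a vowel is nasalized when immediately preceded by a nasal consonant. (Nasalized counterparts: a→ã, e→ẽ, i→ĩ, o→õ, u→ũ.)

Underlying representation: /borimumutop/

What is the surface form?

[borimũmũtop]

/u/ after nasal /m/ → [ũ]
/u/ after nasal /m/ → [ũ]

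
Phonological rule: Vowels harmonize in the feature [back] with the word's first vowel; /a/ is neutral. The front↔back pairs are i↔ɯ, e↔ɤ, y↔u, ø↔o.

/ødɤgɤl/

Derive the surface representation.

[ødegel]

/ɤ/ harmonizes with /ø/ ([-back]) → [e]
/ɤ/ harmonizes with /ø/ ([-back]) → [e]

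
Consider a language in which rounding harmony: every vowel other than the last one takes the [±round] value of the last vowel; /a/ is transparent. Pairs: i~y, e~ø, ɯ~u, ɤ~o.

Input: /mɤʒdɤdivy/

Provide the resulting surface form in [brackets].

[moʒdodyvy]

/ɤ/ harmonizes with /y/ ([+round]) → [o]
/ɤ/ harmonizes with /y/ ([+round]) → [o]
/i/ harmonizes with /y/ ([+round]) → [y]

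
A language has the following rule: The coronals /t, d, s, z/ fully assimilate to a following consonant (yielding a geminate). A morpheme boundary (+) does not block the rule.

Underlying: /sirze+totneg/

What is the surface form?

/t/ before /n/ → [n] (total assimilation)

[sirze+tonneg]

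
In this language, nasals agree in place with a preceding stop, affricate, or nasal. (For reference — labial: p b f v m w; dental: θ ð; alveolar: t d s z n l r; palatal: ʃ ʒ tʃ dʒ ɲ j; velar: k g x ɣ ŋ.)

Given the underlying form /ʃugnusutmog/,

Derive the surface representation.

[ʃugŋusutnog]

/n/ after /g/ (velar) → [ŋ]
/m/ after /t/ (alveolar) → [n]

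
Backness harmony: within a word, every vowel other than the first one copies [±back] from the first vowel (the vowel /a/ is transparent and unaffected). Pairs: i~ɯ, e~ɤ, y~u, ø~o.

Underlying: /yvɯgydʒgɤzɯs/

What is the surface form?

[yvigydʒgezis]

/ɯ/ harmonizes with /y/ ([-back]) → [i]
/ɤ/ harmonizes with /y/ ([-back]) → [e]
/ɯ/ harmonizes with /y/ ([-back]) → [i]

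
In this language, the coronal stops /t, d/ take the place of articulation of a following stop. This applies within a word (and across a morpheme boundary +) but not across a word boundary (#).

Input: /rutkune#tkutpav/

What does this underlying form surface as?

/t/ before /k/ (velar) → [k]
/t/ before /k/ (velar) → [k]
/t/ before /p/ (labial) → [p]

[rukkune#kkuppav]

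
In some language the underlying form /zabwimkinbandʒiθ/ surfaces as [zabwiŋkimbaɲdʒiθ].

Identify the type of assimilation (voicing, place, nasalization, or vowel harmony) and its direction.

/m/→[ŋ] /n/→[m] /n/→[ɲ].
Each target copies a feature from the following segment, so the direction is regressive.

place assimilation, regressive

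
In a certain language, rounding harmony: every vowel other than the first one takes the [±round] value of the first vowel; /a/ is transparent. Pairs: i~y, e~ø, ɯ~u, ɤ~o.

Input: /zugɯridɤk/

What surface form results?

[zugurydok]

/ɯ/ harmonizes with /u/ ([+round]) → [u]
/i/ harmonizes with /u/ ([+round]) → [y]
/ɤ/ harmonizes with /u/ ([+round]) → [o]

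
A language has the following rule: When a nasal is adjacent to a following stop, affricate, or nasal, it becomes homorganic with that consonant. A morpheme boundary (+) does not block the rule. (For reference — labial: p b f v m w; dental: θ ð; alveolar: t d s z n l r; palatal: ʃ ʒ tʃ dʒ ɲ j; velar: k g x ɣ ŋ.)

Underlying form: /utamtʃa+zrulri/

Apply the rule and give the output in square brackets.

/m/ before /tʃ/ (palatal) → [ɲ]

[utaɲtʃa+zrulri]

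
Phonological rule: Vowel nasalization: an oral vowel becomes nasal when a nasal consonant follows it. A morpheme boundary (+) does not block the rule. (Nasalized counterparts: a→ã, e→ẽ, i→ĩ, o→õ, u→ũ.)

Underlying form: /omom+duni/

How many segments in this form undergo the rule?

/o/ before nasal /m/ → [õ]
/o/ before nasal /m/ → [õ]
/u/ before nasal /n/ → [ũ]
3 segments change.

3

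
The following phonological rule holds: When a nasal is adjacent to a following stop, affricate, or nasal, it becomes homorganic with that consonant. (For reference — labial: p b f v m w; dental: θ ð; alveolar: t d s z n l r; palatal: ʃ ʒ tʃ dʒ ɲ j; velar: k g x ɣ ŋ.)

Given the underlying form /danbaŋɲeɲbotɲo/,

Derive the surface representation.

/n/ before /b/ (labial) → [m]
/ŋ/ before /ɲ/ (palatal) → [ɲ]
/ɲ/ before /b/ (labial) → [m]

[dambaɲɲembotɲo]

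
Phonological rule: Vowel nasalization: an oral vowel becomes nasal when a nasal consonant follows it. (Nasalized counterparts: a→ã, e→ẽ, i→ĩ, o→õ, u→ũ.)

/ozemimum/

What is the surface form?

/e/ before nasal /m/ → [ẽ]
/i/ before nasal /m/ → [ĩ]
/u/ before nasal /m/ → [ũ]

[ozẽmĩmũm]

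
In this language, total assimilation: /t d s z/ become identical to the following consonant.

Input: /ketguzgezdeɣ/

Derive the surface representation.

/t/ before /g/ → [g] (total assimilation)
/z/ before /g/ → [g] (total assimilation)
/z/ before /d/ → [d] (total assimilation)

[kegguggeddeɣ]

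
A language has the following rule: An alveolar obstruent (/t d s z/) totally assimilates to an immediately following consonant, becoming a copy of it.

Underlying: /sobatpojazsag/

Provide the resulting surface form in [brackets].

/t/ before /p/ → [p] (total assimilation)
/z/ before /s/ → [s] (total assimilation)

[sobappojassag]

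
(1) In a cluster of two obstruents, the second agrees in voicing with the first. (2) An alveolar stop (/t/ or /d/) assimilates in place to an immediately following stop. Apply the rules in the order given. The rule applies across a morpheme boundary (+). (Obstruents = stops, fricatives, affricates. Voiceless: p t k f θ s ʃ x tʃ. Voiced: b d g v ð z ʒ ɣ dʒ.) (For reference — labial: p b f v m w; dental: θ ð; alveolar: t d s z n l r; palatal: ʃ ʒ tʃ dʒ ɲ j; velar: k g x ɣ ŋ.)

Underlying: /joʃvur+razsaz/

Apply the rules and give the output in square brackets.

Rule 1: /v/ after /ʃ/ (voiceless) → [f]
Rule 1: /s/ after /z/ (voiced) → [z]
After rule 1: joʃfur+razzaz
Rule 2: no segment meets the rule's conditions; no change.

[joʃfur+razzaz]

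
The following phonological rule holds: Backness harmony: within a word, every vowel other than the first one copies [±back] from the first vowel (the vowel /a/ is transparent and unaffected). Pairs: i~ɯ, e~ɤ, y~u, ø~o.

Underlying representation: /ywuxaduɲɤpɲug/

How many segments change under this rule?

4

/u/ harmonizes with /y/ ([-back]) → [y]
/u/ harmonizes with /y/ ([-back]) → [y]
/ɤ/ harmonizes with /y/ ([-back]) → [e]
/u/ harmonizes with /y/ ([-back]) → [y]
4 segments change.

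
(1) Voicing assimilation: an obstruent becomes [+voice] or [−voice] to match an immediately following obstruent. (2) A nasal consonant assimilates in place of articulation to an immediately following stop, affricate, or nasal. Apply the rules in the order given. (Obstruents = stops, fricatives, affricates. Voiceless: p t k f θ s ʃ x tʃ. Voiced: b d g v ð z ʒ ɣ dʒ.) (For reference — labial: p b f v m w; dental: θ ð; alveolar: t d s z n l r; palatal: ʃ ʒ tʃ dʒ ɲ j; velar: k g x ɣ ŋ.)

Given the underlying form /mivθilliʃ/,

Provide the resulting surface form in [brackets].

[mifθilliʃ]

Rule 1: /v/ before /θ/ (voiceless) → [f]
After rule 1: mifθilliʃ
Rule 2: no segment meets the rule's conditions; no change.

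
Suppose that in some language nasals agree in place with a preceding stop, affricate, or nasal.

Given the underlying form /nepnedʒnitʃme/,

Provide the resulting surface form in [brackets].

[nepmedʒɲitʃɲe]

/n/ after /p/ (labial) → [m]
/n/ after /dʒ/ (palatal) → [ɲ]
/m/ after /tʃ/ (palatal) → [ɲ]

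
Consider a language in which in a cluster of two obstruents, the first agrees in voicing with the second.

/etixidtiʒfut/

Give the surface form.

/d/ before /t/ (voiceless) → [t]
/ʒ/ before /f/ (voiceless) → [ʃ]

[etixittiʃfut]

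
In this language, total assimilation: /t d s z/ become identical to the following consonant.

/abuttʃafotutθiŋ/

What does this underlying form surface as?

[abutʃtʃafotuθθiŋ]

/t/ before /tʃ/ → [tʃ] (total assimilation)
/t/ before /θ/ → [θ] (total assimilation)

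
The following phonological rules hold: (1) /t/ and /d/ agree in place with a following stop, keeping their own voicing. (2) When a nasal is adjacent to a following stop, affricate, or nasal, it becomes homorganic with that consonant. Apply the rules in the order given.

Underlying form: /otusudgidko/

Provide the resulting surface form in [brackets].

Rule 1: /d/ before /g/ (velar) → [g]
Rule 1: /d/ before /k/ (velar) → [g]
After rule 1: otusuggigko
Rule 2: no segment meets the rule's conditions; no change.

[otusuggigko]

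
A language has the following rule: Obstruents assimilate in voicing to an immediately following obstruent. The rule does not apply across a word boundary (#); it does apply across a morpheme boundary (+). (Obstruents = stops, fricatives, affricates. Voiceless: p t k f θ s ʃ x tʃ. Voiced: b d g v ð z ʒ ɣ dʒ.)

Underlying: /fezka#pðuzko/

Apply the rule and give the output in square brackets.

/z/ before /k/ (voiceless) → [s]
/p/ before /ð/ (voiced) → [b]
/z/ before /k/ (voiceless) → [s]

[feska#bðusko]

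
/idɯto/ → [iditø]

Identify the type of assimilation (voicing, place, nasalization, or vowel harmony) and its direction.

/ɯ/→[i] /o/→[ø].
Vowels agree with the first vowel, so the harmony is progressive.

vowel harmony, progressive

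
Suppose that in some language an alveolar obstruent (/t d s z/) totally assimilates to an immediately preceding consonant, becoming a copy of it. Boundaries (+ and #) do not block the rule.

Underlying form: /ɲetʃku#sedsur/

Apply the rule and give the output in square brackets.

[ɲetʃku#seddur]

/s/ after /d/ → [d] (total assimilation)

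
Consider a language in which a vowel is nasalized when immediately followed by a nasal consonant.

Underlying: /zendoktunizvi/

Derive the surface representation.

[zẽndoktũnizvi]

/e/ before nasal /n/ → [ẽ]
/u/ before nasal /n/ → [ũ]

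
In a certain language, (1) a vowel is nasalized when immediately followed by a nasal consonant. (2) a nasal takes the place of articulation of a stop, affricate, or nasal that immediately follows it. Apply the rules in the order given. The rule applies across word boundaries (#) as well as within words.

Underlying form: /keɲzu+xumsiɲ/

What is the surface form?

[kẽɲzu+xũmsĩɲ]

Rule 1: /e/ before nasal /ɲ/ → [ẽ]
Rule 1: /u/ before nasal /m/ → [ũ]
Rule 1: /i/ before nasal /ɲ/ → [ĩ]
After rule 1: kẽɲzu+xũmsĩɲ
Rule 2: no segment meets the rule's conditions; no change.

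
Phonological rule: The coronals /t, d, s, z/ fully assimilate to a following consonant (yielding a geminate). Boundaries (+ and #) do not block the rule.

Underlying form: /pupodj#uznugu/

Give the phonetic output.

[pupojj#unnugu]

/d/ before /j/ → [j] (total assimilation)
/z/ before /n/ → [n] (total assimilation)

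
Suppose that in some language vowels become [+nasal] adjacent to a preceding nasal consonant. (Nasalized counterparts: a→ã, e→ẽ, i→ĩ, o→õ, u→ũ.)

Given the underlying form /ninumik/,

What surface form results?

/i/ after nasal /n/ → [ĩ]
/u/ after nasal /n/ → [ũ]
/i/ after nasal /m/ → [ĩ]

[nĩnũmĩk]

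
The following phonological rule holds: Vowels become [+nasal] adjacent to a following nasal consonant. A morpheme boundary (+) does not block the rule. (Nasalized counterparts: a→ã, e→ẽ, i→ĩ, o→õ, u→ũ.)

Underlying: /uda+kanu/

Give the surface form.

[uda+kãnu]

/a/ before nasal /n/ → [ã]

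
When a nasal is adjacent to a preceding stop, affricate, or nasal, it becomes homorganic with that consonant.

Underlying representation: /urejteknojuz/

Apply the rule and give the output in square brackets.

/n/ after /k/ (velar) → [ŋ]

[urejtekŋojuz]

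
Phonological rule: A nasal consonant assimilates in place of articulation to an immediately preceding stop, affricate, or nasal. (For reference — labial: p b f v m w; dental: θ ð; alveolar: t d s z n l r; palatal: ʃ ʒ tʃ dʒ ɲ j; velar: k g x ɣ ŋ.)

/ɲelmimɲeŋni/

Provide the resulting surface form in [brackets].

/ɲ/ after /m/ (labial) → [m]
/n/ after /ŋ/ (velar) → [ŋ]

[ɲelmimmeŋŋi]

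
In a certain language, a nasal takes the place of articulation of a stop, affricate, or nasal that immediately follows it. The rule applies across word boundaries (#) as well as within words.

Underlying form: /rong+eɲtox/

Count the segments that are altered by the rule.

/n/ before /g/ (velar) → [ŋ]
/ɲ/ before /t/ (alveolar) → [n]
2 segments change.

2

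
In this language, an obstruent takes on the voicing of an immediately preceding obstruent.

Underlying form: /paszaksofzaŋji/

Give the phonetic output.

[passaksofsaŋji]

/z/ after /s/ (voiceless) → [s]
/z/ after /f/ (voiceless) → [s]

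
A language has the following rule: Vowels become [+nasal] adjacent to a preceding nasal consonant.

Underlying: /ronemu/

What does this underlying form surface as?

[ronẽmũ]

/e/ after nasal /n/ → [ẽ]
/u/ after nasal /m/ → [ũ]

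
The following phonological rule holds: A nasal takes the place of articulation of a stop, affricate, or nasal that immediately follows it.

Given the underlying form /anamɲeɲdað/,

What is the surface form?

[anaɲɲendað]

/m/ before /ɲ/ (palatal) → [ɲ]
/ɲ/ before /d/ (alveolar) → [n]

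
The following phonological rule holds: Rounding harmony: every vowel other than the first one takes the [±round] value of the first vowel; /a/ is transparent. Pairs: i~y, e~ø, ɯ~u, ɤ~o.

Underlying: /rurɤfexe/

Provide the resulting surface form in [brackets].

[ruroføxø]

/ɤ/ harmonizes with /u/ ([+round]) → [o]
/e/ harmonizes with /u/ ([+round]) → [ø]
/e/ harmonizes with /u/ ([+round]) → [ø]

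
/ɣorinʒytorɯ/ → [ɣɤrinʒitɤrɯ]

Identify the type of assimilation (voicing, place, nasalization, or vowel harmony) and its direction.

vowel harmony, regressive

/o/→[ɤ] /y/→[i] /o/→[ɤ].
Vowels agree with the last vowel, so the harmony is regressive.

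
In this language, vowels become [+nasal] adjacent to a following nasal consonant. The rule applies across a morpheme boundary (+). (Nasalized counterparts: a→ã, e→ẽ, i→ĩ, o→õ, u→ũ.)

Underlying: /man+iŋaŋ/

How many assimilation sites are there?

/a/ before nasal /n/ → [ã]
/i/ before nasal /ŋ/ → [ĩ]
/a/ before nasal /ŋ/ → [ã]
3 segments change.

3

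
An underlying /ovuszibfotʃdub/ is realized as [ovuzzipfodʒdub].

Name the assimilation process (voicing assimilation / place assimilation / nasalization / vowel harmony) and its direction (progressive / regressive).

/s/→[z] /b/→[p] /tʃ/→[dʒ].
Each target copies a feature from the following segment, so the direction is regressive.

voicing assimilation, regressive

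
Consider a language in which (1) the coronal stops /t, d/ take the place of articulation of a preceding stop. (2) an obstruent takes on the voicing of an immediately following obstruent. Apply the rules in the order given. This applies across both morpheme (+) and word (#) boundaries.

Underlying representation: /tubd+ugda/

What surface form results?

Rule 1: /d/ after /b/ (labial) → [b]
Rule 1: /d/ after /g/ (velar) → [g]
After rule 1: tubb+ugga
Rule 2: no segment meets the rule's conditions; no change.

[tubb+ugga]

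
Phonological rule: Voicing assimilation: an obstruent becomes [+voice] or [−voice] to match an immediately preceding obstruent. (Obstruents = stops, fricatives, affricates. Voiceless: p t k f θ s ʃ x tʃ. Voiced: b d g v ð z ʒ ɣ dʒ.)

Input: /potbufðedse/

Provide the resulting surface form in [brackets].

[potpufθedze]

/b/ after /t/ (voiceless) → [p]
/ð/ after /f/ (voiceless) → [θ]
/s/ after /d/ (voiced) → [z]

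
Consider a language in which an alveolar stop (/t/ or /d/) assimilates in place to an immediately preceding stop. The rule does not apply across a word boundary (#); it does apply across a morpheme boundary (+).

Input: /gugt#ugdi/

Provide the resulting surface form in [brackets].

[gugk#uggi]

/t/ after /g/ (velar) → [k]
/d/ after /g/ (velar) → [g]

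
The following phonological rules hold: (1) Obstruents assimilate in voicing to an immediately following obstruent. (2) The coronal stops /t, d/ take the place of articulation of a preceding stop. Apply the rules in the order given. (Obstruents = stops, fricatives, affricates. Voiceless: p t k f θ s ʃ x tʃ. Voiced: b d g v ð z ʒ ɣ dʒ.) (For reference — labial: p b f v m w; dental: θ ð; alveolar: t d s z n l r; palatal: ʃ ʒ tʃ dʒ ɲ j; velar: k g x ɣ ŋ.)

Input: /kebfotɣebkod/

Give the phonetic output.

Rule 1: /b/ before /f/ (voiceless) → [p]
Rule 1: /t/ before /ɣ/ (voiced) → [d]
Rule 1: /b/ before /k/ (voiceless) → [p]
After rule 1: kepfodɣepkod
Rule 2: no segment meets the rule's conditions; no change.

[kepfodɣepkod]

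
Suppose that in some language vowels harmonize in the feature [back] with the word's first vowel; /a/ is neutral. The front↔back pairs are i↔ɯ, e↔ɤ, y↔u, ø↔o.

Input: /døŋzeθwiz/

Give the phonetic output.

no segment meets the rule's conditions; no change.

[døŋzeθwiz]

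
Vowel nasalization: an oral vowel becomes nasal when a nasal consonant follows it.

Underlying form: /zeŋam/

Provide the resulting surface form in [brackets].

[zẽŋãm]

/e/ before nasal /ŋ/ → [ẽ]
/a/ before nasal /m/ → [ã]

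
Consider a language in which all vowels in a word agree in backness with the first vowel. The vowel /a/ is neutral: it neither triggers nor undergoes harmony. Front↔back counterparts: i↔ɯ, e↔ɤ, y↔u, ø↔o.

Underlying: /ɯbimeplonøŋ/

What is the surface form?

/i/ harmonizes with /ɯ/ ([+back]) → [ɯ]
/e/ harmonizes with /ɯ/ ([+back]) → [ɤ]
/ø/ harmonizes with /ɯ/ ([+back]) → [o]

[ɯbɯmɤplonoŋ]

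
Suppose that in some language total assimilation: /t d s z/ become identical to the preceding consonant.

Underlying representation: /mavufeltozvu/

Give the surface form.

/t/ after /l/ → [l] (total assimilation)

[mavufellozvu]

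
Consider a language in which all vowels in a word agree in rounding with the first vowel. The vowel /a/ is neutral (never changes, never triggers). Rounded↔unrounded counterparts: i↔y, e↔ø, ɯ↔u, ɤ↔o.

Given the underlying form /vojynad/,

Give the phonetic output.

[vojynad]

no segment meets the rule's conditions; no change.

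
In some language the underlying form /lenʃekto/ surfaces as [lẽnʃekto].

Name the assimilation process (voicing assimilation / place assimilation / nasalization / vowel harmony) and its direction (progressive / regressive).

/e/→[ẽ].
Each target copies a feature from the following segment, so the direction is regressive.

nasalization, regressive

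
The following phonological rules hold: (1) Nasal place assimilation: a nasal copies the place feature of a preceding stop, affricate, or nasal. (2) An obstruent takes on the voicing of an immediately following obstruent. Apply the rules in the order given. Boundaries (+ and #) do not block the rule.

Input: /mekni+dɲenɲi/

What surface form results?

[mekŋi+dnenni]

Rule 1: /n/ after /k/ (velar) → [ŋ]
Rule 1: /ɲ/ after /d/ (alveolar) → [n]
Rule 1: /ɲ/ after /n/ (alveolar) → [n]
After rule 1: mekŋi+dnenni
Rule 2: no segment meets the rule's conditions; no change.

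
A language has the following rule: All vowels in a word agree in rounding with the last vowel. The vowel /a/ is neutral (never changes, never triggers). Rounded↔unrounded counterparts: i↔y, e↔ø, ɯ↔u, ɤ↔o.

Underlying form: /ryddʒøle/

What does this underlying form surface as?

[riddʒele]

/y/ harmonizes with /e/ ([-round]) → [i]
/ø/ harmonizes with /e/ ([-round]) → [e]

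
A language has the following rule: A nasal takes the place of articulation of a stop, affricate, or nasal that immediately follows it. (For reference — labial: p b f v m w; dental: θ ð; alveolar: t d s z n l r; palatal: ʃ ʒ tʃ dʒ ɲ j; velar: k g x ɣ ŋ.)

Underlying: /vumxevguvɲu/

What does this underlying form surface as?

no segment meets the rule's conditions; no change.

[vumxevguvɲu]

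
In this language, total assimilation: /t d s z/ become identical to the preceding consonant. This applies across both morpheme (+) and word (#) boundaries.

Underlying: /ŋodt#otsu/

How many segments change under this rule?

2

/t/ after /d/ → [d] (total assimilation)
/s/ after /t/ → [t] (total assimilation)
2 segments change.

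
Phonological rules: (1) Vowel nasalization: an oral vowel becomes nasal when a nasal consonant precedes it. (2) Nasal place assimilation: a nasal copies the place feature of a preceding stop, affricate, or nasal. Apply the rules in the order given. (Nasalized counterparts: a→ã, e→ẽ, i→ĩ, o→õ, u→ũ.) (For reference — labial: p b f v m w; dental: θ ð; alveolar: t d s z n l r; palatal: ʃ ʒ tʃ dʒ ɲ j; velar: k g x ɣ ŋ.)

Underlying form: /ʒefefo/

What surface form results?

[ʒefefo]

Rule 1: no segment meets the rule's conditions; no change.
After rule 1: ʒefefo
Rule 2: no segment meets the rule's conditions; no change.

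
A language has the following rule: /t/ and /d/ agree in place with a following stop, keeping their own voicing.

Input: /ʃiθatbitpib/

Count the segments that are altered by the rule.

/t/ before /b/ (labial) → [p]
/t/ before /p/ (labial) → [p]
2 segments change.

2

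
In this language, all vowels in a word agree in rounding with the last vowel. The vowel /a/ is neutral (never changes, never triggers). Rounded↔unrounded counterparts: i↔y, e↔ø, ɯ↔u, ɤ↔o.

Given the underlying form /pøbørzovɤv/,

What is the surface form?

[peberzɤvɤv]

/ø/ harmonizes with /ɤ/ ([-round]) → [e]
/ø/ harmonizes with /ɤ/ ([-round]) → [e]
/o/ harmonizes with /ɤ/ ([-round]) → [ɤ]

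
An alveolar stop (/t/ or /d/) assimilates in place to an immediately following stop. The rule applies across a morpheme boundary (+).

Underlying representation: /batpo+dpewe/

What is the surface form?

/t/ before /p/ (labial) → [p]
/d/ before /p/ (labial) → [b]

[bappo+bpewe]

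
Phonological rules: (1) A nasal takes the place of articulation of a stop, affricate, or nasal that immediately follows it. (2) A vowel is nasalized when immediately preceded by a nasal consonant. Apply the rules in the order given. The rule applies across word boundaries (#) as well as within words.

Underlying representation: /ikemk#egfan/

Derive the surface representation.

Rule 1: /m/ before /k/ (velar) → [ŋ]
After rule 1: ikeŋk#egfan
Rule 2: no segment meets the rule's conditions; no change.

[ikeŋk#egfan]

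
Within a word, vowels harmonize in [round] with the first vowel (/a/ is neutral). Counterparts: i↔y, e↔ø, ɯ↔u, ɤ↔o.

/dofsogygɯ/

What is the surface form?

/ɯ/ harmonizes with /o/ ([+round]) → [u]

[dofsogygu]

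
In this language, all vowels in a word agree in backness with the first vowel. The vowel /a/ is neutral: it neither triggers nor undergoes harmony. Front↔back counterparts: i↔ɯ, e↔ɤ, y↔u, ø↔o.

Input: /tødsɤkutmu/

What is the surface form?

/ɤ/ harmonizes with /ø/ ([-back]) → [e]
/u/ harmonizes with /ø/ ([-back]) → [y]
/u/ harmonizes with /ø/ ([-back]) → [y]

[tødsekytmy]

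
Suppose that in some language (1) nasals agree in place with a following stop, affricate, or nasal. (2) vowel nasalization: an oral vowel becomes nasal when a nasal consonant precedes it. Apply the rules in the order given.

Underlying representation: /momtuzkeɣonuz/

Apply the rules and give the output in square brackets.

Rule 1: /m/ before /t/ (alveolar) → [n]
After rule 1: montuzkeɣonuz
Rule 2: /o/ after nasal /m/ → [õ]
Rule 2: /u/ after nasal /n/ → [ũ]

[mõntuzkeɣonũz]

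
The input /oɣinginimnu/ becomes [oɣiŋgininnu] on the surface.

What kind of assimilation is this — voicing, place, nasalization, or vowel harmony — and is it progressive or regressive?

place assimilation, regressive

/n/→[ŋ] /m/→[n].
Each target copies a feature from the following segment, so the direction is regressive.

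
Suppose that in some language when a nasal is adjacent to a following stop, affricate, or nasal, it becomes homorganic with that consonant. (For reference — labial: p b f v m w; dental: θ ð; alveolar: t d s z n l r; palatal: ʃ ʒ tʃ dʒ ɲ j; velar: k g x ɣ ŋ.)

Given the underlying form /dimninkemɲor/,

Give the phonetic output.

[dinniŋkeɲɲor]

/m/ before /n/ (alveolar) → [n]
/n/ before /k/ (velar) → [ŋ]
/m/ before /ɲ/ (palatal) → [ɲ]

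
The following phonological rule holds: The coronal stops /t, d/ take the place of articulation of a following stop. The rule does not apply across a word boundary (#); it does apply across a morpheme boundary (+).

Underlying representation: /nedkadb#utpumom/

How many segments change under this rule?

3

/d/ before /k/ (velar) → [g]
/d/ before /b/ (labial) → [b]
/t/ before /p/ (labial) → [p]
3 segments change.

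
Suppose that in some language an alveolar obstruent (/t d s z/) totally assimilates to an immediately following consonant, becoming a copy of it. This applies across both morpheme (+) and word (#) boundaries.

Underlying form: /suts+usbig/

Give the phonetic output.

[suss+ubbig]

/t/ before /s/ → [s] (total assimilation)
/s/ before /b/ → [b] (total assimilation)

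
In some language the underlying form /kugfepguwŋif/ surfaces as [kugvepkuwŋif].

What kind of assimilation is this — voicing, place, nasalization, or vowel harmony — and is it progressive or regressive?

/f/→[v] /g/→[k].
Each target copies a feature from the preceding segment, so the direction is progressive.

voicing assimilation, progressive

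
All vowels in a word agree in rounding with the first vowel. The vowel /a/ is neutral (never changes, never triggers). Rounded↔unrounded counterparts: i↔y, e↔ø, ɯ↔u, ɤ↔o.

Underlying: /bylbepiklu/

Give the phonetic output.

[bylbøpyklu]

/e/ harmonizes with /y/ ([+round]) → [ø]
/i/ harmonizes with /y/ ([+round]) → [y]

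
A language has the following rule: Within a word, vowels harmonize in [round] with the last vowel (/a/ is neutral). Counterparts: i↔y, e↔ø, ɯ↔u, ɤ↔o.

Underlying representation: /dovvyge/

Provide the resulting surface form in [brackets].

[dɤvvige]

/o/ harmonizes with /e/ ([-round]) → [ɤ]
/y/ harmonizes with /e/ ([-round]) → [i]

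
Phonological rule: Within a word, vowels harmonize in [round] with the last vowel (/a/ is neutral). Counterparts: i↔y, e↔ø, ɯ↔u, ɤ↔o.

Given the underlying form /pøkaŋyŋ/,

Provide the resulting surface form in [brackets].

[pøkaŋyŋ]

no segment meets the rule's conditions; no change.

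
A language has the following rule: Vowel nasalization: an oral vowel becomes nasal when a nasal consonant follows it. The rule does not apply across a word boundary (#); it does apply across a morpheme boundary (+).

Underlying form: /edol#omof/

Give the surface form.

[edol#õmof]

/o/ before nasal /m/ → [õ]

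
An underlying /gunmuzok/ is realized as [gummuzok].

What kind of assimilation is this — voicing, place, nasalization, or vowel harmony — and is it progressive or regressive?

/n/→[m].
Each target copies a feature from the following segment, so the direction is regressive.

place assimilation, regressive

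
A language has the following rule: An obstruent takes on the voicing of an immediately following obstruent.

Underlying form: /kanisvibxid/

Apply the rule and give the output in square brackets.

[kanizvipxid]

/s/ before /v/ (voiced) → [z]
/b/ before /x/ (voiceless) → [p]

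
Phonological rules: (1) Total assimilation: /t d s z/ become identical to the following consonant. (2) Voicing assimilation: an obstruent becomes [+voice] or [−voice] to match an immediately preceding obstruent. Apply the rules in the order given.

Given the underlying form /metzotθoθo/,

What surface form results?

[mezzoθθoθo]

Rule 1: /t/ before /z/ → [z] (total assimilation)
Rule 1: /t/ before /θ/ → [θ] (total assimilation)
After rule 1: mezzoθθoθo
Rule 2: no segment meets the rule's conditions; no change.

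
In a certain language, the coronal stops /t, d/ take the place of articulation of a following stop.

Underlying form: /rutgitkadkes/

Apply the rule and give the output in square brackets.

[rukgikkagkes]

/t/ before /g/ (velar) → [k]
/t/ before /k/ (velar) → [k]
/d/ before /k/ (velar) → [g]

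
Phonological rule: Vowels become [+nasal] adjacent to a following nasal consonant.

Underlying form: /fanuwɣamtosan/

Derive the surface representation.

[fãnuwɣãmtosãn]

/a/ before nasal /n/ → [ã]
/a/ before nasal /m/ → [ã]
/a/ before nasal /n/ → [ã]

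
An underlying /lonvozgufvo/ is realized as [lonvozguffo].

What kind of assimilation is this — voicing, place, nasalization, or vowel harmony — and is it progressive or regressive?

/v/→[f].
Each target copies a feature from the preceding segment, so the direction is progressive.

voicing assimilation, progressive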